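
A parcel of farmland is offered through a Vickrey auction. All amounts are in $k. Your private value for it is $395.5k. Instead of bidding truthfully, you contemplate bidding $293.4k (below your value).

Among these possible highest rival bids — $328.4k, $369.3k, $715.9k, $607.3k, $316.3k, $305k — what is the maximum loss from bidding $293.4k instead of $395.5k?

$90.5k

$328.4k: truthful gives $67.1k, deviation gives $0k → loss $67.1k.
$369.3k: truthful gives $26.2k, deviation gives $0k → loss $26.2k.
$715.9k: same outcome either way → loss $0k.
$607.3k: same outcome either way → loss $0k.
$316.3k: truthful gives $79.2k, deviation gives $0k → loss $79.2k.
$305k: truthful gives $90.5k, deviation gives $0k → loss $90.5k.
Maximum loss: $90.5k.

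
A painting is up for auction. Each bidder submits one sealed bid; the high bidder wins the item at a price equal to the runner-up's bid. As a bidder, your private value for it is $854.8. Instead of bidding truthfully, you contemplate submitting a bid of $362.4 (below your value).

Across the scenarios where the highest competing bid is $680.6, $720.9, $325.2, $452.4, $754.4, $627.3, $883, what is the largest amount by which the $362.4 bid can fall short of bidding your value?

$402.4

$680.6: truthful gives $174.2, deviation gives $0 → loss $174.2.
$720.9: truthful gives $133.9, deviation gives $0 → loss $133.9.
$325.2: same outcome either way → loss $0.
$452.4: truthful gives $402.4, deviation gives $0 → loss $402.4.
$754.4: truthful gives $100.4, deviation gives $0 → loss $100.4.
$627.3: truthful gives $227.5, deviation gives $0 → loss $227.5.
$883: same outcome either way → loss $0.
Maximum loss: $402.4.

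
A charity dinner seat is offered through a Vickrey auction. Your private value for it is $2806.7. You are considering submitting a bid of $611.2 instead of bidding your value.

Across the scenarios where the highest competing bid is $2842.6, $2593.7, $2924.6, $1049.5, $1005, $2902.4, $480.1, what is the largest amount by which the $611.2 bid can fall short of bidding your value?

$2842.6: same outcome either way → loss $0.
$2593.7: truthful gives $213, deviation gives $0 → loss $213.
$2924.6: same outcome either way → loss $0.
$1049.5: truthful gives $1757.2, deviation gives $0 → loss $1757.2.
$1005: truthful gives $1801.7, deviation gives $0 → loss $1801.7.
$2902.4: same outcome either way → loss $0.
$480.1: same outcome either way → loss $0.
Maximum loss: $1801.7.

$1801.7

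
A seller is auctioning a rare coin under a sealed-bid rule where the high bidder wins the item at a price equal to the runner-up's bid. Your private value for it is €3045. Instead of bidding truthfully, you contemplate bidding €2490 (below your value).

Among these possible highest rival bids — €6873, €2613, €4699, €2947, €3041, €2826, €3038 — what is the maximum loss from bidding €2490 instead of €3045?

€6873: same outcome either way → loss €0.
€2613: truthful gives €432, deviation gives €0 → loss €432.
€4699: same outcome either way → loss €0.
€2947: truthful gives €98, deviation gives €0 → loss €98.
€3041: truthful gives €4, deviation gives €0 → loss €4.
€2826: truthful gives €219, deviation gives €0 → loss €219.
€3038: truthful gives €7, deviation gives €0 → loss €7.
Maximum loss: €432.

€432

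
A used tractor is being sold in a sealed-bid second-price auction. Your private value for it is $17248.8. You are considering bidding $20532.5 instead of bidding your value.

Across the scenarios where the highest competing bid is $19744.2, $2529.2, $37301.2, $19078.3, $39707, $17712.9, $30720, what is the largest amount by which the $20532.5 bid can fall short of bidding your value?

$19744.2: truthful gives $0, deviation gives −$2495.4 → loss $2495.4.
$2529.2: same outcome either way → loss $0.
$37301.2: same outcome either way → loss $0.
$19078.3: truthful gives $0, deviation gives −$1829.5 → loss $1829.5.
$39707: same outcome either way → loss $0.
$17712.9: truthful gives $0, deviation gives −$464.1 → loss $464.1.
$30720: same outcome either way → loss $0.
Maximum loss: $2495.4.

$2495.4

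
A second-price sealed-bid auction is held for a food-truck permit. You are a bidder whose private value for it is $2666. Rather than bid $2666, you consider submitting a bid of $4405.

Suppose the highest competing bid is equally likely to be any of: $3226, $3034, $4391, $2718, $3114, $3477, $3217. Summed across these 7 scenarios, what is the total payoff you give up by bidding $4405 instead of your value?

The deviation costs you only when the competing bid falls strictly between $2666 and $4405; elsewhere both bids give the same outcome.
$3226: truthful payoff $0, deviation payoff −$560 → loss $560.
$3034: truthful payoff $0, deviation payoff −$368 → loss $368.
$4391: truthful payoff $0, deviation payoff −$1725 → loss $1725.
$2718: truthful payoff $0, deviation payoff −$52 → loss $52.
$3114: truthful payoff $0, deviation payoff −$448 → loss $448.
$3477: truthful payoff $0, deviation payoff −$811 → loss $811.
$3217: truthful payoff $0, deviation payoff −$551 → loss $551.
Total loss = $560 + $368 + $1725 + $52 + $448 + $811 + $551 = $4515.
Because the price is fixed by the runner-up's bid, deviating from your value can only change a good outcome into a bad one — never the reverse.

$4515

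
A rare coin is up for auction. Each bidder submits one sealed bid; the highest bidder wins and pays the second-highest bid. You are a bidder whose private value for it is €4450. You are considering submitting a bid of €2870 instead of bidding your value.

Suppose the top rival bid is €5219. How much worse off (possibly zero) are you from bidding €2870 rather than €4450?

€0

Bidding your value €4450: you lose (since €4450 < €5219). Payoff €0.
Bidding €2870: you lose. Payoff €0.
Difference = €0 − €0 = €0; both bids lead to the same outcome because the competing bid is above both your value and your alternative bid.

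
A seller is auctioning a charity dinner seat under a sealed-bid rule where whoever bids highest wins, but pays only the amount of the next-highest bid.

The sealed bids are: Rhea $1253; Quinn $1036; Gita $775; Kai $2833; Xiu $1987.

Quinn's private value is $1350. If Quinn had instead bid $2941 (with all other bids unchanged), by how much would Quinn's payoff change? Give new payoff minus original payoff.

−$1483

The highest bid among the other bidders is $2833; Quinn's bid doesn't change that.
Original bid $1036: Quinn is not highest (top rival bid is $2833); payoff $0.
Alternative bid $2941: Quinn is highest, pays the top rival bid $2833; payoff $1350 − $2833 = −$1483.
Change in payoff = −$1483 − ($0) = −$1483.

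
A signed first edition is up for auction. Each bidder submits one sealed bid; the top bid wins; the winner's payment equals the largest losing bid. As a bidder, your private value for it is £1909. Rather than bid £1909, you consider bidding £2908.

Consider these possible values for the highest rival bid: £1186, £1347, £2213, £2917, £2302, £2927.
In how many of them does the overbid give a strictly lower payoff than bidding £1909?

2

The deviation hurts exactly when the highest competing bid lies strictly between £1909 and £2908 — overbidding then wins at a price above your value.
£1186: below both → same outcome either way.
£1347: below both → same outcome either way.
£2213: inside the interval → strictly worse (loss £304).
£2917: above both → same outcome either way.
£2302: inside the interval → strictly worse (loss £393).
£2927: above both → same outcome either way.
Count: 2.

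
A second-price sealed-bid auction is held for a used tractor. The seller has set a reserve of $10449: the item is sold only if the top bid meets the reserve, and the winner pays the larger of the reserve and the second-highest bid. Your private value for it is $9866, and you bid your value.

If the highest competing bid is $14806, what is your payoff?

Your bid $9866 is below the highest competing bid $14806, so you lose. Payoff $0.

$0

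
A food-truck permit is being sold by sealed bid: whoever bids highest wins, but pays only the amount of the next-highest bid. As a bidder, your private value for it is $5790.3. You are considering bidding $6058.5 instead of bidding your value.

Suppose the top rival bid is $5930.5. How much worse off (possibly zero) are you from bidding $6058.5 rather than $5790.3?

Bidding your value $5790.3: you lose (since $5790.3 < $5930.5). Payoff $0.
Bidding $6058.5: you win and pay $5930.5. Payoff $5790.3 − $5930.5 = −$140.2.
The competing bid $5930.5 lies between your value and your inflated bid, so overbidding wins an item priced above your value.
Loss from deviating = $0 − (−$140.2) = $140.2.

$140.2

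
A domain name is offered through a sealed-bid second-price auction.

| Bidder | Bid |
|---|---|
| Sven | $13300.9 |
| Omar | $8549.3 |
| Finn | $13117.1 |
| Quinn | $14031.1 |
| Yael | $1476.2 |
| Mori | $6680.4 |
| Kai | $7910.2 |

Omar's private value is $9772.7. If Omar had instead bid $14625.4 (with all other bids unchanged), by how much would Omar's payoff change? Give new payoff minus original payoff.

−$4258.4

The highest bid among the other bidders is $14031.1; Omar's bid doesn't change that.
Original bid $8549.3: Omar is not highest (top rival bid is $14031.1); payoff $0.
Alternative bid $14625.4: Omar is highest, pays the top rival bid $14031.1; payoff $9772.7 − $14031.1 = −$4258.4.
Change in payoff = −$4258.4 − ($0) = −$4258.4.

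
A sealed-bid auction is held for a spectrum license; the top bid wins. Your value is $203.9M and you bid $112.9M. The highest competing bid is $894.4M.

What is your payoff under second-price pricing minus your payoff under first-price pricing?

Your bid $112.9M is below $894.4M, so you lose under either rule.
Payoff is $0M in both cases; difference = $0M.

$0M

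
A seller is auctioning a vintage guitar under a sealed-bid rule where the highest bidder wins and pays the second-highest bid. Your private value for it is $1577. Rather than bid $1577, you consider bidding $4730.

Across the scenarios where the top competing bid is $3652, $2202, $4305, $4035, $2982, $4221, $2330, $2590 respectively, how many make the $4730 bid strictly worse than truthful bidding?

8

The deviation hurts exactly when the highest competing bid lies strictly between $1577 and $4730 — overbidding then wins at a price above your value.
$3652: inside the interval → strictly worse (loss $2075).
$2202: inside the interval → strictly worse (loss $625).
$4305: inside the interval → strictly worse (loss $2728).
$4035: inside the interval → strictly worse (loss $2458).
$2982: inside the interval → strictly worse (loss $1405).
$4221: inside the interval → strictly worse (loss $2644).
$2330: inside the interval → strictly worse (loss $753).
$2590: inside the interval → strictly worse (loss $1013).
Count: 8.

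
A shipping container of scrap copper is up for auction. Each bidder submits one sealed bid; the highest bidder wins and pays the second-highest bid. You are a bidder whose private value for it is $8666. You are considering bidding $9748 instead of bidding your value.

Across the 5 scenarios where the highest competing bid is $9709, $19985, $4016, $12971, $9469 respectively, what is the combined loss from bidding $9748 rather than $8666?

$1846

The deviation costs you only when the competing bid falls strictly between $8666 and $9748; elsewhere both bids give the same outcome.
$9709: truthful payoff $0, deviation payoff −$1043 → loss $1043.
$19985: outcomes coincide → loss $0.
$4016: outcomes coincide → loss $0.
$12971: outcomes coincide → loss $0.
$9469: truthful payoff $0, deviation payoff −$803 → loss $803.
Total loss = $1043 + $803 = $1846.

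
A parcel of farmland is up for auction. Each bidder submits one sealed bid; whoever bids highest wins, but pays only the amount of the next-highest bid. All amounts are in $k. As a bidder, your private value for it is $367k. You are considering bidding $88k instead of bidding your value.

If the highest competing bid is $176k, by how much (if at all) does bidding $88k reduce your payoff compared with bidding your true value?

$191k

Bidding your value $367k: you win (since $367k > $176k) and pay $176k. Payoff $191k.
Bidding $88k: you lose. Payoff $0k.
The competing bid $176k lies between your shaded bid and your value, so underbidding forfeits an item you could have won at a profitable price.
Loss from deviating = $191k − ($0k) = $191k.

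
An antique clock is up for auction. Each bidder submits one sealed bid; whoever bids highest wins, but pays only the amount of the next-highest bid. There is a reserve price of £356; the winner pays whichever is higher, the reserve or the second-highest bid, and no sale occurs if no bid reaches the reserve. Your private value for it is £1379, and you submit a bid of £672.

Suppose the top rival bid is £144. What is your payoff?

£1023

Your bid £672 is the highest and exceeds the reserve.
Price = max(second-highest bid, reserve) = max(£144, £356) = £356.
Payoff = £1379 − £356 = £1023.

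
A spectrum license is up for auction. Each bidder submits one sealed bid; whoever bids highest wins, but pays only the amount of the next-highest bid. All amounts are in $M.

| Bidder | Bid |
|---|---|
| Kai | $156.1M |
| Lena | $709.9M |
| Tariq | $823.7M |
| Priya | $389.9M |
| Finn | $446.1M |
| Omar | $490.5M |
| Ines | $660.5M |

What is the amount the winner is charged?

$709.9M

Highest bid: Tariq at $823.7M, so Tariq wins.
Second-highest bid: Lena at $709.9M — that is the price the winner pays.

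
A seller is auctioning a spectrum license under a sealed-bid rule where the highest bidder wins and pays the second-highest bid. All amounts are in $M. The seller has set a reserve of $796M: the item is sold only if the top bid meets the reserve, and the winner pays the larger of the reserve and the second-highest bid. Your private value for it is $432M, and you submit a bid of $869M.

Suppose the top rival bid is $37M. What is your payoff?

Your bid $869M is the highest and exceeds the reserve.
Price = max(second-highest bid, reserve) = max($37M, $796M) = $796M.
Payoff = $432M − $796M = −$364M.

−$364M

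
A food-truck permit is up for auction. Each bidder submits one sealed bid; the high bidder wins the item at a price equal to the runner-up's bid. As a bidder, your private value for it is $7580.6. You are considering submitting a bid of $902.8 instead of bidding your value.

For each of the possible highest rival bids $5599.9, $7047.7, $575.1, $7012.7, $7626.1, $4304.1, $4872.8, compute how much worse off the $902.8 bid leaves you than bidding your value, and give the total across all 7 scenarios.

$9065.8

The deviation costs you only when the competing bid falls strictly between $902.8 and $7580.6; elsewhere both bids give the same outcome.
$5599.9: truthful payoff $1980.7, deviation payoff $0 → loss $1980.7.
$7047.7: truthful payoff $532.9, deviation payoff $0 → loss $532.9.
$575.1: outcomes coincide → loss $0.
$7012.7: truthful payoff $567.9, deviation payoff $0 → loss $567.9.
$7626.1: outcomes coincide → loss $0.
$4304.1: truthful payoff $3276.5, deviation payoff $0 → loss $3276.5.
$4872.8: truthful payoff $2707.8, deviation payoff $0 → loss $2707.8.
Total loss = $1980.7 + $532.9 + $567.9 + $3276.5 + $2707.8 = $9065.8.
Because the price is fixed by the runner-up's bid, deviating from your value can only change a good outcome into a bad one — never the reverse.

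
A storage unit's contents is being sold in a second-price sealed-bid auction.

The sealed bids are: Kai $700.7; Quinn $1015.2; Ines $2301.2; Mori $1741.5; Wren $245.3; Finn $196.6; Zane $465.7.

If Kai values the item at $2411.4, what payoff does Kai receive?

Highest bid: Ines at $2301.2, so Ines wins.
Second-highest bid: Mori at $1741.5 — that is the price the winner pays.
Kai did not win, so Kai pays nothing and receives nothing: payoff $0.

$0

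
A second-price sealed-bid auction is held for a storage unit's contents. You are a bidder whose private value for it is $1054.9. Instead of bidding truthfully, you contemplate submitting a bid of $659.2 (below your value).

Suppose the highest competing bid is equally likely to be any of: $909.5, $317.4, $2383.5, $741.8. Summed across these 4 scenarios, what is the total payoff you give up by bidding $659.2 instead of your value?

$458.5

The deviation costs you only when the competing bid falls strictly between $659.2 and $1054.9; elsewhere both bids give the same outcome.
$909.5: truthful payoff $145.4, deviation payoff $0 → loss $145.4.
$317.4: outcomes coincide → loss $0.
$2383.5: outcomes coincide → loss $0.
$741.8: truthful payoff $313.1, deviation payoff $0 → loss $313.1.
Total loss = $145.4 + $313.1 = $458.5.
In a second-price auction your bid sets only whether you win, not what you pay, so bidding your true value is weakly dominant.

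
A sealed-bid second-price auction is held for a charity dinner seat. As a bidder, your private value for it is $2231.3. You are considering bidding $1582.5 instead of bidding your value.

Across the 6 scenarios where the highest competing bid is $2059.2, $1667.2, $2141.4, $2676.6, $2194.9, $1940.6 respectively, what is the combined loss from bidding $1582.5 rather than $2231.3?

The deviation costs you only when the competing bid falls strictly between $1582.5 and $2231.3; elsewhere both bids give the same outcome.
$2059.2: truthful payoff $172.1, deviation payoff $0 → loss $172.1.
$1667.2: truthful payoff $564.1, deviation payoff $0 → loss $564.1.
$2141.4: truthful payoff $89.9, deviation payoff $0 → loss $89.9.
$2676.6: outcomes coincide → loss $0.
$2194.9: truthful payoff $36.4, deviation payoff $0 → loss $36.4.
$1940.6: truthful payoff $290.7, deviation payoff $0 → loss $290.7.
Total loss = $172.1 + $564.1 + $89.9 + $36.4 + $290.7 = $1153.2.

$1153.2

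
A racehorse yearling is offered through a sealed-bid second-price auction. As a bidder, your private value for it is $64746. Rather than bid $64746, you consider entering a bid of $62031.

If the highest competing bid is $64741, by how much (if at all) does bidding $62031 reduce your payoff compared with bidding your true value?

$5

Bidding your value $64746: you win (since $64746 > $64741) and pay $64741. Payoff $5.
Bidding $62031: you lose. Payoff $0.
The competing bid $64741 lies between your shaded bid and your value, so underbidding forfeits an item you could have won at a profitable price.
Loss from deviating = $5 − ($0) = $5.
In a second-price auction your bid sets only whether you win, not what you pay, so bidding your true value is weakly dominant.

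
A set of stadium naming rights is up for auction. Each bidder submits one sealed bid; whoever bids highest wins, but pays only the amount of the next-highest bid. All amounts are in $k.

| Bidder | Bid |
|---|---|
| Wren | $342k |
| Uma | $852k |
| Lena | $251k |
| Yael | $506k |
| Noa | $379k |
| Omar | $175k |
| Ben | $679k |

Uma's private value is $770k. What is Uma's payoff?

Highest bid: Uma at $852k, so Uma wins.
Second-highest bid: Ben at $679k — that is the price the winner pays.
Uma's payoff = value − price = $770k − $679k = $91k.

$91k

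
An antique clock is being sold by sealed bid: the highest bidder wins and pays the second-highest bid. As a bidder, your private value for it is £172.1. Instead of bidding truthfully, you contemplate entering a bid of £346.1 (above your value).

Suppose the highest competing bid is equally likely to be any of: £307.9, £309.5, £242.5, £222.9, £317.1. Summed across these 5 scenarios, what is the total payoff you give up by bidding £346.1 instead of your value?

The deviation costs you only when the competing bid falls strictly between £172.1 and £346.1; elsewhere both bids give the same outcome.
£307.9: truthful payoff £0, deviation payoff −£135.8 → loss £135.8.
£309.5: truthful payoff £0, deviation payoff −£137.4 → loss £137.4.
£242.5: truthful payoff £0, deviation payoff −£70.4 → loss £70.4.
£222.9: truthful payoff £0, deviation payoff −£50.8 → loss £50.8.
£317.1: truthful payoff £0, deviation payoff −£145 → loss £145.
Total loss = £135.8 + £137.4 + £70.4 + £50.8 + £145 = £539.4.
Because the price is fixed by the runner-up's bid, deviating from your value can only change a good outcome into a bad one — never the reverse.

£539.4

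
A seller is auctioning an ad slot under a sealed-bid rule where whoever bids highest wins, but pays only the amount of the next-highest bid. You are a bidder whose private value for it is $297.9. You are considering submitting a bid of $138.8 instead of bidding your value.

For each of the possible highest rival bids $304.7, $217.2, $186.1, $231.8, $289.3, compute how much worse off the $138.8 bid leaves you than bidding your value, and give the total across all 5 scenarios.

$267.2

The deviation costs you only when the competing bid falls strictly between $138.8 and $297.9; elsewhere both bids give the same outcome.
$304.7: outcomes coincide → loss $0.
$217.2: truthful payoff $80.7, deviation payoff $0 → loss $80.7.
$186.1: truthful payoff $111.8, deviation payoff $0 → loss $111.8.
$231.8: truthful payoff $66.1, deviation payoff $0 → loss $66.1.
$289.3: truthful payoff $8.6, deviation payoff $0 → loss $8.6.
Total loss = $80.7 + $111.8 + $66.1 + $8.6 = $267.2.
Because the price is fixed by the runner-up's bid, deviating from your value can only change a good outcome into a bad one — never the reverse.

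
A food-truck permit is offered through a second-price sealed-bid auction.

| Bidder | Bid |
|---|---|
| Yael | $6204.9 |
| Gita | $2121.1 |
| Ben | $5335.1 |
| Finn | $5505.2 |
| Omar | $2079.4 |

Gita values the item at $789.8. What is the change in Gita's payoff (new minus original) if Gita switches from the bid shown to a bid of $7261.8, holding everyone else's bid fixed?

−$5415.1

The highest bid among the other bidders is $6204.9; Gita's bid doesn't change that.
Original bid $2121.1: Gita is not highest (top rival bid is $6204.9); payoff $0.
Alternative bid $7261.8: Gita is highest, pays the top rival bid $6204.9; payoff $789.8 − $6204.9 = −$5415.1.
Change in payoff = −$5415.1 − ($0) = −$5415.1.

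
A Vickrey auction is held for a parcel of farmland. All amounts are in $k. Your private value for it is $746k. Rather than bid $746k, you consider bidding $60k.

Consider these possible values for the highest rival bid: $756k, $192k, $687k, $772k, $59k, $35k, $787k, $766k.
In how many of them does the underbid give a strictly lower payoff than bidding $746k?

2

The deviation hurts exactly when the highest competing bid lies strictly between $60k and $746k — underbidding then forfeits a profitable win.
$756k: above both → same outcome either way.
$192k: inside the interval → strictly worse (loss $554k).
$687k: inside the interval → strictly worse (loss $59k).
$772k: above both → same outcome either way.
$59k: below both → same outcome either way.
$35k: below both → same outcome either way.
$787k: above both → same outcome either way.
$766k: above both → same outcome either way.
Count: 2.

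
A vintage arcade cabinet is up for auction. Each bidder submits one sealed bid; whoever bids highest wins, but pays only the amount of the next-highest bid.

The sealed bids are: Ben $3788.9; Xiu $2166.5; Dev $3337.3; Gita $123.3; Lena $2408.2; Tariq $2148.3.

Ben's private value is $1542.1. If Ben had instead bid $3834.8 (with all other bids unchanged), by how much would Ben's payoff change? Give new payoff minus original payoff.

$0

The highest bid among the other bidders is $3337.3; Ben's bid doesn't change that.
Original bid $3788.9: Ben is highest, pays the top rival bid $3337.3; payoff $1542.1 − $3337.3 = −$1795.2.
Alternative bid $3834.8: Ben is highest, pays the top rival bid $3337.3; payoff $1542.1 − $3337.3 = −$1795.2.
Change in payoff = −$1795.2 − (−$1795.2) = $0.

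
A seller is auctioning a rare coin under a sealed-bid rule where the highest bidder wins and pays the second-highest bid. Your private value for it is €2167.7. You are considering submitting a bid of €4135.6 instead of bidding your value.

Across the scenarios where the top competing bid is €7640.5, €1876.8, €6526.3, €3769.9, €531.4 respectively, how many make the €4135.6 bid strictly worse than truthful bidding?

1

The deviation hurts exactly when the highest competing bid lies strictly between €2167.7 and €4135.6 — overbidding then wins at a price above your value.
€7640.5: above both → same outcome either way.
€1876.8: below both → same outcome either way.
€6526.3: above both → same outcome either way.
€3769.9: inside the interval → strictly worse (loss €1602.2).
€531.4: below both → same outcome either way.
Count: 1.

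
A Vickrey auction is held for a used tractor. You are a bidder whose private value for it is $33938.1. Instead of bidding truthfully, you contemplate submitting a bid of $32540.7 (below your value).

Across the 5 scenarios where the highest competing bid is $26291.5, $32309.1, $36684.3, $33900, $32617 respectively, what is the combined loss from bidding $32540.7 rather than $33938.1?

The deviation costs you only when the competing bid falls strictly between $32540.7 and $33938.1; elsewhere both bids give the same outcome.
$26291.5: outcomes coincide → loss $0.
$32309.1: outcomes coincide → loss $0.
$36684.3: outcomes coincide → loss $0.
$33900: truthful payoff $38.1, deviation payoff $0 → loss $38.1.
$32617: truthful payoff $1321.1, deviation payoff $0 → loss $1321.1.
Total loss = $38.1 + $1321.1 = $1359.2.

$1359.2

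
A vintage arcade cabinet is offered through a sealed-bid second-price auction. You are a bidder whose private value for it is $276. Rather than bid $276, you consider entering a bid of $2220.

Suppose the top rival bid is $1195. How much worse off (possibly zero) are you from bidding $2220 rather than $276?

Bidding your value $276: you lose (since $276 < $1195). Payoff $0.
Bidding $2220: you win and pay $1195. Payoff $276 − $1195 = −$919.
The competing bid $1195 lies between your value and your inflated bid, so overbidding wins an item priced above your value.
Loss from deviating = $0 − (−$919) = $919.

$919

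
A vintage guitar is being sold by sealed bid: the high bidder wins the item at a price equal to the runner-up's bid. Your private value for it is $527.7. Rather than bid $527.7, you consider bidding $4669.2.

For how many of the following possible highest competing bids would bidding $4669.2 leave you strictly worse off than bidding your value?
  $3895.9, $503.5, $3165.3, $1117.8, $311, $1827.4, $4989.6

The deviation hurts exactly when the highest competing bid lies strictly between $527.7 and $4669.2 — overbidding then wins at a price above your value.
$3895.9: inside the interval → strictly worse (loss $3368.2).
$503.5: below both → same outcome either way.
$3165.3: inside the interval → strictly worse (loss $2637.6).
$1117.8: inside the interval → strictly worse (loss $590.1).
$311: below both → same outcome either way.
$1827.4: inside the interval → strictly worse (loss $1299.7).
$4989.6: above both → same outcome either way.
Count: 4.

4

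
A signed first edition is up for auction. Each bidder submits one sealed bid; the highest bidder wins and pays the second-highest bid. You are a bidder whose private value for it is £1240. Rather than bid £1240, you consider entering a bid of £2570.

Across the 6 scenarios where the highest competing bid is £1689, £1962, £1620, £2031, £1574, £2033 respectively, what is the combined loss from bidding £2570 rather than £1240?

The deviation costs you only when the competing bid falls strictly between £1240 and £2570; elsewhere both bids give the same outcome.
£1689: truthful payoff £0, deviation payoff −£449 → loss £449.
£1962: truthful payoff £0, deviation payoff −£722 → loss £722.
£1620: truthful payoff £0, deviation payoff −£380 → loss £380.
£2031: truthful payoff £0, deviation payoff −£791 → loss £791.
£1574: truthful payoff £0, deviation payoff −£334 → loss £334.
£2033: truthful payoff £0, deviation payoff −£793 → loss £793.
Total loss = £449 + £722 + £380 + £791 + £334 + £793 = £3469.

£3469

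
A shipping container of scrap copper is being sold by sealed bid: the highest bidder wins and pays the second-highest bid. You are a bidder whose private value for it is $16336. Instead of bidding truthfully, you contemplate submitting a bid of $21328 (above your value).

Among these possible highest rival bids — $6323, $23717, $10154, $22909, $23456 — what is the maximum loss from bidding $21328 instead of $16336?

$6323: same outcome either way → loss $0.
$23717: same outcome either way → loss $0.
$10154: same outcome either way → loss $0.
$22909: same outcome either way → loss $0.
$23456: same outcome either way → loss $0.
Maximum loss: $0.

$0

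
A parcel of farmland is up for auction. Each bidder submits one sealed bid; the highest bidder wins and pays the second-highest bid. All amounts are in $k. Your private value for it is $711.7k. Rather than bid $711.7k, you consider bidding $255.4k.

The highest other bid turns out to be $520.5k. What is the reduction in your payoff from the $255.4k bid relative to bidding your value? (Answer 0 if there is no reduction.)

Bidding your value $711.7k: you win (since $711.7k > $520.5k) and pay $520.5k. Payoff $191.2k.
Bidding $255.4k: you lose. Payoff $0k.
The competing bid $520.5k lies between your shaded bid and your value, so underbidding forfeits an item you could have won at a profitable price.
Loss from deviating = $191.2k − ($0k) = $191.2k.

$191.2k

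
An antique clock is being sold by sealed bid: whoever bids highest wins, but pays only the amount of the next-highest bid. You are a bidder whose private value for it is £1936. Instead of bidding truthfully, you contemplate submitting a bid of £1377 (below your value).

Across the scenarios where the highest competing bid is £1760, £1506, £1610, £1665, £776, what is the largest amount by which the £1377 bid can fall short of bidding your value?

£430

£1760: truthful gives £176, deviation gives £0 → loss £176.
£1506: truthful gives £430, deviation gives £0 → loss £430.
£1610: truthful gives £326, deviation gives £0 → loss £326.
£1665: truthful gives £271, deviation gives £0 → loss £271.
£776: same outcome either way → loss £0.
Maximum loss: £430.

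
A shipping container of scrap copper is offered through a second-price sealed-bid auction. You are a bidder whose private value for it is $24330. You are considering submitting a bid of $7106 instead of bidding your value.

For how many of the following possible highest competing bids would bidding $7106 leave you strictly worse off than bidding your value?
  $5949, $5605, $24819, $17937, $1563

The deviation hurts exactly when the highest competing bid lies strictly between $7106 and $24330 — underbidding then forfeits a profitable win.
$5949: below both → same outcome either way.
$5605: below both → same outcome either way.
$24819: above both → same outcome either way.
$17937: inside the interval → strictly worse (loss $6393).
$1563: below both → same outcome either way.
Count: 1.

1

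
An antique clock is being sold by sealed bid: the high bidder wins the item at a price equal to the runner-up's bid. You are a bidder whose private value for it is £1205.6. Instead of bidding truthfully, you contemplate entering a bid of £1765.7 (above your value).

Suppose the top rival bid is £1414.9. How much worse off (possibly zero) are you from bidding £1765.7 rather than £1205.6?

£209.3

Bidding your value £1205.6: you lose (since £1205.6 < £1414.9). Payoff £0.
Bidding £1765.7: you win and pay £1414.9. Payoff £1205.6 − £1414.9 = −£209.3.
The competing bid £1414.9 lies between your value and your inflated bid, so overbidding wins an item priced above your value.
Loss from deviating = £0 − (−£209.3) = £209.3.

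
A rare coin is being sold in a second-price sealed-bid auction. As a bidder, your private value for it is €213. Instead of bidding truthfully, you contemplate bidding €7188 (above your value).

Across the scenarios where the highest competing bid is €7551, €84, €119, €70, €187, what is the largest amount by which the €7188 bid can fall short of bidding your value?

€0

€7551: same outcome either way → loss €0.
€84: same outcome either way → loss €0.
€119: same outcome either way → loss €0.
€70: same outcome either way → loss €0.
€187: same outcome either way → loss €0.
Maximum loss: €0.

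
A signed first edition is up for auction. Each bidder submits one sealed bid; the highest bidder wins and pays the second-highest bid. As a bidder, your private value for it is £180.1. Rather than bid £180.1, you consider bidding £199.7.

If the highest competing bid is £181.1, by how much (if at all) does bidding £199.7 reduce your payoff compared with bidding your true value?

Bidding your value £180.1: you lose (since £180.1 < £181.1). Payoff £0.
Bidding £199.7: you win and pay £181.1. Payoff £180.1 − £181.1 = −£1.
The competing bid £181.1 lies between your value and your inflated bid, so overbidding wins an item priced above your value.
Loss from deviating = £0 − (−£1) = £1.
In a second-price auction your bid sets only whether you win, not what you pay, so bidding your true value is weakly dominant.

£1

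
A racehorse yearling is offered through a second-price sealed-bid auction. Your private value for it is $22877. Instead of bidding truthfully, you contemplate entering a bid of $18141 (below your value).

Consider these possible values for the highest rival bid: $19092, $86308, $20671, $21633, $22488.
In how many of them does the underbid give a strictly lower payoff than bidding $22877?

4

The deviation hurts exactly when the highest competing bid lies strictly between $18141 and $22877 — underbidding then forfeits a profitable win.
$19092: inside the interval → strictly worse (loss $3785).
$86308: above both → same outcome either way.
$20671: inside the interval → strictly worse (loss $2206).
$21633: inside the interval → strictly worse (loss $1244).
$22488: inside the interval → strictly worse (loss $389).
Count: 4.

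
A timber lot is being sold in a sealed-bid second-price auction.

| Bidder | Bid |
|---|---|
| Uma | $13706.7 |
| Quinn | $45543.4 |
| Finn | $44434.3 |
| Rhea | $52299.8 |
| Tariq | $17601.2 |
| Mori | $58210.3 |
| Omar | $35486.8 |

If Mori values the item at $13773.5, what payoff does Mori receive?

Highest bid: Mori at $58210.3, so Mori wins.
Second-highest bid: Rhea at $52299.8 — that is the price the winner pays.
Mori's payoff = value − price = $13773.5 − $52299.8 = −$38526.3.

−$38526.3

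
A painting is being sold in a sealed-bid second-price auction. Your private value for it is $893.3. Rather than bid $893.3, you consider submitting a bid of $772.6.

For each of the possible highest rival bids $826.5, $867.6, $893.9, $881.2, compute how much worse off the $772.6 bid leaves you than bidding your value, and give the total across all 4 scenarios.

$104.6

The deviation costs you only when the competing bid falls strictly between $772.6 and $893.3; elsewhere both bids give the same outcome.
$826.5: truthful payoff $66.8, deviation payoff $0 → loss $66.8.
$867.6: truthful payoff $25.7, deviation payoff $0 → loss $25.7.
$893.9: outcomes coincide → loss $0.
$881.2: truthful payoff $12.1, deviation payoff $0 → loss $12.1.
Total loss = $66.8 + $25.7 + $12.1 = $104.6.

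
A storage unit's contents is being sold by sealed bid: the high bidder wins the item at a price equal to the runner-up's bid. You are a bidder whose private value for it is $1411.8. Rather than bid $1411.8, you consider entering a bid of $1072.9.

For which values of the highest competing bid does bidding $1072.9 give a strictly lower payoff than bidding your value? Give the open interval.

If the competing bid is below $1072.9, both bids win at the same price — no difference.
If it is above $1411.8, both bids lose — no difference.
If it lies strictly between $1072.9 and $1411.8, bidding your value wins at a price below your value (positive payoff) while bidding $1072.9 loses (payoff 0).
So the deviation strictly hurts on the open interval ($1072.9, $1411.8).
Truthful bidding weakly dominates here: raising your bid can only win items priced above your value, and lowering it can only forfeit items priced below.

($1072.9, $1411.8)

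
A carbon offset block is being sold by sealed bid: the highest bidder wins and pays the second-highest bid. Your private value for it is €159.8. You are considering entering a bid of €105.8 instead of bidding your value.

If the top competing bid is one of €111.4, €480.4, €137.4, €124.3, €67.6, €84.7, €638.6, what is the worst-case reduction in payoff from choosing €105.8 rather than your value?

€48.4

€111.4: truthful gives €48.4, deviation gives €0 → loss €48.4.
€480.4: same outcome either way → loss €0.
€137.4: truthful gives €22.4, deviation gives €0 → loss €22.4.
€124.3: truthful gives €35.5, deviation gives €0 → loss €35.5.
€67.6: same outcome either way → loss €0.
€84.7: same outcome either way → loss €0.
€638.6: same outcome either way → loss €0.
Maximum loss: €48.4.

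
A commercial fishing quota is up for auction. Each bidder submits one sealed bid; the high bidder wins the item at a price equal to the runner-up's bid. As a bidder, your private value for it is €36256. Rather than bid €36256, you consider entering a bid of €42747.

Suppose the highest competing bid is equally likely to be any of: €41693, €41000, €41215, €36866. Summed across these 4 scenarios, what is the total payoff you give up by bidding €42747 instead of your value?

The deviation costs you only when the competing bid falls strictly between €36256 and €42747; elsewhere both bids give the same outcome.
€41693: truthful payoff €0, deviation payoff −€5437 → loss €5437.
€41000: truthful payoff €0, deviation payoff −€4744 → loss €4744.
€41215: truthful payoff €0, deviation payoff −€4959 → loss €4959.
€36866: truthful payoff €0, deviation payoff −€610 → loss €610.
Total loss = €5437 + €4744 + €4959 + €610 = €15750.
Because the price is fixed by the runner-up's bid, deviating from your value can only change a good outcome into a bad one — never the reverse.

€15750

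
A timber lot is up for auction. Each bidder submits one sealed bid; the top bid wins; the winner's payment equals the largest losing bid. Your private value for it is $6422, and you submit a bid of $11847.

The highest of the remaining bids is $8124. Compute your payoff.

Your bid $11847 exceeds the highest competing bid $8124, so you win.
In a second-price auction the winner pays the second-highest bid, $8124.
Payoff = value − price = $6422 − $8124 = −$1702.

−$1702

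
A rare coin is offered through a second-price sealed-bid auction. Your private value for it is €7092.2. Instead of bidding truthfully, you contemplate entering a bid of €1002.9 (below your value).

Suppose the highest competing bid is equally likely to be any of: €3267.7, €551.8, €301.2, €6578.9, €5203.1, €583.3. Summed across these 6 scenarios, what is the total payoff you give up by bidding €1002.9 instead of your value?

€6226.9

The deviation costs you only when the competing bid falls strictly between €1002.9 and €7092.2; elsewhere both bids give the same outcome.
€3267.7: truthful payoff €3824.5, deviation payoff €0 → loss €3824.5.
€551.8: outcomes coincide → loss €0.
€301.2: outcomes coincide → loss €0.
€6578.9: truthful payoff €513.3, deviation payoff €0 → loss €513.3.
€5203.1: truthful payoff €1889.1, deviation payoff €0 → loss €1889.1.
€583.3: outcomes coincide → loss €0.
Total loss = €3824.5 + €513.3 + €1889.1 = €6226.9.
Truthful bidding weakly dominates here: raising your bid can only win items priced above your value, and lowering it can only forfeit items priced below.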